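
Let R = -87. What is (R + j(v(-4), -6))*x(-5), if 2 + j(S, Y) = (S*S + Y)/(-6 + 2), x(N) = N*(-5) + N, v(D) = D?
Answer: -1830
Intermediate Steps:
x(N) = -4*N (x(N) = -5*N + N = -4*N)
j(S, Y) = -2 - Y/4 - S**2/4 (j(S, Y) = -2 + (S*S + Y)/(-6 + 2) = -2 + (S**2 + Y)/(-4) = -2 + (Y + S**2)*(-1/4) = -2 + (-Y/4 - S**2/4) = -2 - Y/4 - S**2/4)
(R + j(v(-4), -6))*x(-5) = (-87 + (-2 - 1/4*(-6) - 1/4*(-4)**2))*(-4*(-5)) = (-87 + (-2 + 3/2 - 1/4*16))*20 = (-87 + (-2 + 3/2 - 4))*20 = (-87 - 9/2)*20 = -183/2*20 = -1830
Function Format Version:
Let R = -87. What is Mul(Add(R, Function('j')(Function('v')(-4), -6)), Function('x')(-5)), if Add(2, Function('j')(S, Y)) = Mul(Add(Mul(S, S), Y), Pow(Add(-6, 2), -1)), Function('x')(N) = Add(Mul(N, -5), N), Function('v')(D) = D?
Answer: -1830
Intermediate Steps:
Function('x')(N) = Mul(-4, N) (Function('x')(N) = Add(Mul(-5, N), N) = Mul(-4, N))
Function('j')(S, Y) = Add(-2, Mul(Rational(-1, 4), Y), Mul(Rational(-1, 4), Pow(S, 2))) (Function('j')(S, Y) = Add(-2, Mul(Add(Mul(S, S), Y), Pow(Add(-6, 2), -1))) = Add(-2, Mul(Add(Pow(S, 2), Y), Pow(-4, -1))) = Add(-2, Mul(Add(Y, Pow(S, 2)), Rational(-1, 4))) = Add(-2, Add(Mul(Rational(-1, 4), Y), Mul(Rational(-1, 4), Pow(S, 2)))) = Add(-2, Mul(Rational(-1, 4), Y), Mul(Rational(-1, 4), Pow(S, 2))))
Mul(Add(R, Function('j')(Function('v')(-4), -6)), Function('x')(-5)) = Mul(Add(-87, Add(-2, Mul(Rational(-1, 4), -6), Mul(Rational(-1, 4), Pow(-4, 2)))), Mul(-4, -5)) = Mul(Add(-87, Add(-2, Rational(3, 2), Mul(Rational(-1, 4), 16))), 20) = Mul(Add(-87, Add(-2, Rational(3, 2), -4)), 20) = Mul(Add(-87, Rational(-9, 2)), 20) = Mul(Rational(-183, 2), 20) = -1830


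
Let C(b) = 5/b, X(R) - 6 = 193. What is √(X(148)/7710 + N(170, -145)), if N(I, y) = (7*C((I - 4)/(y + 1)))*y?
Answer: √1802843123343810/639930 ≈ 66.351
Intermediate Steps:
X(R) = 199 (X(R) = 6 + 193 = 199)
N(I, y) = 35*y*(1 + y)/(-4 + I) (N(I, y) = (7*(5/(((I - 4)/(y + 1)))))*y = (7*(5/(((-4 + I)/(1 + y)))))*y = (7*(5*((1 + y)/(-4 + I))))*y = (7*(5*(1 + y)/(-4 + I)))*y = (35*(1 + y)/(-4 + I))*y = 35*y*(1 + y)/(-4 + I))
√(X(148)/7710 + N(170, -145)) = √(199/7710 + 35*(-145)*(1 - 145)/(-4 + 170)) = √(199*(1/7710) + 35*(-145)*(-144)/166) = √(199/7710 + 35*(-145)*(1/166)*(-144)) = √(199/7710 + 365400/83) = √(2817250517/639930) = √1802843123343810/639930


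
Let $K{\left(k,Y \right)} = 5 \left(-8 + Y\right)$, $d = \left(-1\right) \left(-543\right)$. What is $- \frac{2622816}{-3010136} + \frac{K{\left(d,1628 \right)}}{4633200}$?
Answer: $\frac{187907611}{215224724} \approx 0.87308$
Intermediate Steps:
$d = 543$
$K{\left(k,Y \right)} = -40 + 5 Y$
$- \frac{2622816}{-3010136} + \frac{K{\left(d,1628 \right)}}{4633200} = - \frac{2622816}{-3010136} + \frac{-40 + 5 \cdot 1628}{4633200} = \left(-2622816\right) \left(- \frac{1}{3010136}\right) + \left(-40 + 8140\right) \frac{1}{4633200} = \frac{327852}{376267} + 8100 \cdot \frac{1}{4633200} = \frac{327852}{376267} + \frac{1}{572} = \frac{187907611}{215224724}$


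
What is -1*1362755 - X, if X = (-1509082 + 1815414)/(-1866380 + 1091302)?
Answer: -528120556779/387539 ≈ -1.3628e+6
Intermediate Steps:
X = -153166/387539 (X = 306332/(-775078) = 306332*(-1/775078) = -153166/387539 ≈ -0.39523)
-1*1362755 - X = -1*1362755 - 1*(-153166/387539) = -1362755 + 153166/387539 = -528120556779/387539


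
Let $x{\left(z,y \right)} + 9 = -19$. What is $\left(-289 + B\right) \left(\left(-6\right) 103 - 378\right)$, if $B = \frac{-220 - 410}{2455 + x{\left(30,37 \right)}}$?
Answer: $\frac{233074956}{809} \approx 2.881 \cdot 10^{5}$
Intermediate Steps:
$x{\left(z,y \right)} = -28$ ($x{\left(z,y \right)} = -9 - 19 = -28$)
$B = - \frac{210}{809}$ ($B = \frac{-220 - 410}{2455 - 28} = - \frac{630}{2427} = \left(-630\right) \frac{1}{2427} = - \frac{210}{809} \approx -0.25958$)
$\left(-289 + B\right) \left(\left(-6\right) 103 - 378\right) = \left(-289 - \frac{210}{809}\right) \left(\left(-6\right) 103 - 378\right) = - \frac{234011 \left(-618 - 378\right)}{809} = \left(- \frac{234011}{809}\right) \left(-996\right) = \frac{233074956}{809}$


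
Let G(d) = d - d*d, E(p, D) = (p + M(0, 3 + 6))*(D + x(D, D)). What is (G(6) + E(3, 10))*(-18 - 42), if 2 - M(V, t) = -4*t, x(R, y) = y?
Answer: -47400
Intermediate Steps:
M(V, t) = 2 + 4*t (M(V, t) = 2 - (-4)*t = 2 + 4*t)
E(p, D) = 2*D*(38 + p) (E(p, D) = (p + (2 + 4*(3 + 6)))*(D + D) = (p + (2 + 4*9))*(2*D) = (p + (2 + 36))*(2*D) = (p + 38)*(2*D) = (38 + p)*(2*D) = 2*D*(38 + p))
G(d) = d - d²
(G(6) + E(3, 10))*(-18 - 42) = (6*(1 - 1*6) + 2*10*(38 + 3))*(-18 - 42) = (6*(1 - 6) + 2*10*41)*(-60) = (6*(-5) + 820)*(-60) = (-30 + 820)*(-60) = 790*(-60) = -47400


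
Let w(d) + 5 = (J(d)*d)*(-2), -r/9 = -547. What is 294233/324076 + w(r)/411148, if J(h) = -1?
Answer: 15520317675/16655399906 ≈ 0.93185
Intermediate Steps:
r = 4923 (r = -9*(-547) = 4923)
w(d) = -5 + 2*d (w(d) = -5 - d*(-2) = -5 + 2*d)
294233/324076 + w(r)/411148 = 294233/324076 + (-5 + 2*4923)/411148 = 294233*(1/324076) + (-5 + 9846)*(1/411148) = 294233/324076 + 9841*(1/411148) = 294233/324076 + 9841/411148 = 15520317675/16655399906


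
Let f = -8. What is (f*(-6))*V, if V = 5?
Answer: 240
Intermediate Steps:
(f*(-6))*V = -8*(-6)*5 = 48*5 = 240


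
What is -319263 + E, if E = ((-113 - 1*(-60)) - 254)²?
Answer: -225014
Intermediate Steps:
E = 94249 (E = ((-113 + 60) - 254)² = (-53 - 254)² = (-307)² = 94249)
-319263 + E = -319263 + 94249 = -225014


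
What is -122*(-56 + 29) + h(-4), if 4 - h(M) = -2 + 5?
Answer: 3295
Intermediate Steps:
h(M) = 1 (h(M) = 4 - (-2 + 5) = 4 - 1*3 = 4 - 3 = 1)
-122*(-56 + 29) + h(-4) = -122*(-56 + 29) + 1 = -122*(-27) + 1 = 3294 + 1 = 3295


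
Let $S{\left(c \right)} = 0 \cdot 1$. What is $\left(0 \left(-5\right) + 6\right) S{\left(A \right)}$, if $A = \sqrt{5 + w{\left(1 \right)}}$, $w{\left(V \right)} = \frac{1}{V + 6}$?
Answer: $0$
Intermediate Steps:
$w{\left(V \right)} = \frac{1}{6 + V}$
$A = \frac{6 \sqrt{7}}{7}$ ($A = \sqrt{5 + \frac{1}{6 + 1}} = \sqrt{5 + \frac{1}{7}} = \sqrt{\frac{36}{7}} = \frac{6 \sqrt{7}}{7} \approx 2.2678$)
$S{\left(c \right)} = 0$
$\left(0 \left(-5\right) + 6\right) S{\left(A \right)} = \left(0 \left(-5\right) + 6\right) 0 = \left(0 + 6\right) 0 = 6 \cdot 0 = 0$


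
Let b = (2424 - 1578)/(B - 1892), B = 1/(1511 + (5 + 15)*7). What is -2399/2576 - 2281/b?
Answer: 9175503855421/1799008848 ≈ 5100.3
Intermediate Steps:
B = 1/1651 (B = 1/(1511 + 20*7) = 1/(1511 + 140) = 1/1651 ≈ 0.00060569)
b = -1396746/3123691 (b = (2424 - 1578)/(1/1651 - 1892) = 846/(-3123691/1651) = 846*(-1651/3123691) = -1396746/3123691 ≈ -0.44715)
-2399/2576 - 2281/b = -2399/2576 - 2281/(-1396746/3123691) = -2399*1/2576 - 2281*(-3123691/1396746) = -2399/2576 + 7125139171/1396746 = 9175503855421/1799008848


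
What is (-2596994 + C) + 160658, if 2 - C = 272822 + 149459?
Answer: -2858615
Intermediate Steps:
C = -422279 (C = 2 - (272822 + 149459) = 2 - 1*422281 = 2 - 422281 = -422279)
(-2596994 + C) + 160658 = (-2596994 - 422279) + 160658 = -3019273 + 160658 = -2858615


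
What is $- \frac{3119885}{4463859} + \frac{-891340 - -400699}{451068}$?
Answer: $- \frac{1199144176933}{671167983804} \approx -1.7867$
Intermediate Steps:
$- \frac{3119885}{4463859} + \frac{-891340 - -400699}{451068} = \left(-3119885\right) \frac{1}{4463859} + \left(-891340 + 400699\right) \frac{1}{451068} = - \frac{3119885}{4463859} - \frac{163547}{150356} = - \frac{1199144176933}{671167983804}$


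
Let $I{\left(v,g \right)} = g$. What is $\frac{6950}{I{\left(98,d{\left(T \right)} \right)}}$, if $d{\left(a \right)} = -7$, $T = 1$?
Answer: $- \frac{6950}{7} \approx -992.86$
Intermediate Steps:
$\frac{6950}{I{\left(98,d{\left(T \right)} \right)}} = \frac{6950}{-7} = 6950 \left(- \frac{1}{7}\right) = - \frac{6950}{7}$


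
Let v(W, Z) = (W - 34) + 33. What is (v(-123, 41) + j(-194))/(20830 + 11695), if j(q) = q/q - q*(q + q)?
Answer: -15079/6505 ≈ -2.3181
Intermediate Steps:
j(q) = 1 - 2*q**2 (j(q) = 1 - q*2*q = 1 - 2*q**2)
v(W, Z) = -1 + W (v(W, Z) = (-34 + W) + 33 = -1 + W)
(v(-123, 41) + j(-194))/(20830 + 11695) = ((-1 - 123) + (1 - 2*(-194)**2))/(20830 + 11695) = (-124 + (1 - 2*37636))/32525 = (-124 + (1 - 75272))*(1/32525) = (-124 - 75271)*(1/32525) = -75395*1/32525 = -15079/6505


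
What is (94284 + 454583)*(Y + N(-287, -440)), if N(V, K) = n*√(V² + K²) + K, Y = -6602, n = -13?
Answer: -3865121414 - 7135271*√275969 ≈ -7.6135e+9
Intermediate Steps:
N(V, K) = K - 13*√(K² + V²) (N(V, K) = -13*√(V² + K²) + K = -13*√(K² + V²) + K = K - 13*√(K² + V²))
(94284 + 454583)*(Y + N(-287, -440)) = (94284 + 454583)*(-6602 + (-440 - 13*√((-440)² + (-287)²))) = 548867*(-6602 + (-440 - 13*√(193600 + 82369))) = 548867*(-6602 + (-440 - 13*√275969)) = 548867*(-7042 - 13*√275969) = -3865121414 - 7135271*√275969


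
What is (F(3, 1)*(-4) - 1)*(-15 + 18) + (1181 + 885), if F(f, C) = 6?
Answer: 1991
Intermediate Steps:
(F(3, 1)*(-4) - 1)*(-15 + 18) + (1181 + 885) = (6*(-4) - 1)*(-15 + 18) + (1181 + 885) = (-24 - 1)*3 + 2066 = -25*3 + 2066 = -75 + 2066 = 1991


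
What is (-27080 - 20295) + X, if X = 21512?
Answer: -25863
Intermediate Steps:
(-27080 - 20295) + X = (-27080 - 20295) + 21512 = -47375 + 21512 = -25863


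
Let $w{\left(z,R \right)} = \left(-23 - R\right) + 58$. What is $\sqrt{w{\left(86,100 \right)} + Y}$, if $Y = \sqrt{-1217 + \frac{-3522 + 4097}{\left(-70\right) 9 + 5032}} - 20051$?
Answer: $\frac{\sqrt{-389799882064 + 4402 i \sqrt{23580012918}}}{4402} \approx 0.12298 + 141.83 i$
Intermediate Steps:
$w{\left(z,R \right)} = 35 - R$
$Y = -20051 + \frac{i \sqrt{23580012918}}{4402}$ ($Y = \sqrt{-1217 + \frac{575}{-630 + 5032}} - 20051 = \sqrt{-1217 + \frac{575}{4402}} - 20051 = \sqrt{- \frac{5356659}{4402}} - 20051 = \frac{i \sqrt{23580012918}}{4402} - 20051 = -20051 + \frac{i \sqrt{23580012918}}{4402} \approx -20051.0 + 34.884 i$)
$\sqrt{w{\left(86,100 \right)} + Y} = \sqrt{\left(35 - 100\right) - \left(20051 - \frac{i \sqrt{23580012918}}{4402}\right)} = \sqrt{-65 - \left(20051 - \frac{i \sqrt{23580012918}}{4402}\right)} = \sqrt{-20116 + \frac{i \sqrt{23580012918}}{4402}}$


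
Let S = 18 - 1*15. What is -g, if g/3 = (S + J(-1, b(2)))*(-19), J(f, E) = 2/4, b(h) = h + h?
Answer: 399/2 ≈ 199.50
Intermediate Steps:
b(h) = 2*h
J(f, E) = ½ (J(f, E) = 2*(¼) = ½)
S = 3 (S = 18 - 15 = 3)
g = -399/2 (g = 3*((3 + ½)*(-19)) = 3*((7/2)*(-19)) = 3*(-133/2) = -399/2 ≈ -199.50)
-g = -1*(-399/2) = 399/2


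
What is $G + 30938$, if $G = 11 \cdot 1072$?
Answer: $42730$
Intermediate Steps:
$G = 11792$
$G + 30938 = 11792 + 30938 = 42730$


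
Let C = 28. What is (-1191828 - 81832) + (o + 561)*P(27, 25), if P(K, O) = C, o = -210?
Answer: -1263832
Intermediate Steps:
P(K, O) = 28
(-1191828 - 81832) + (o + 561)*P(27, 25) = (-1191828 - 81832) + (-210 + 561)*28 = -1273660 + 351*28 = -1273660 + 9828 = -1263832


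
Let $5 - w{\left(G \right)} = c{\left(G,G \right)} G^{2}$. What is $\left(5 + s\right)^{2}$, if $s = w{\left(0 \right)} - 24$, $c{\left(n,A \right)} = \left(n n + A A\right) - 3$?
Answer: $196$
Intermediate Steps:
$c{\left(n,A \right)} = -3 + A^{2} + n^{2}$ ($c{\left(n,A \right)} = \left(n^{2} + A^{2}\right) - 3 = \left(A^{2} + n^{2}\right) - 3 = -3 + A^{2} + n^{2}$)
$w{\left(G \right)} = 5 - G^{2} \left(-3 + 2 G^{2}\right)$ ($w{\left(G \right)} = 5 - \left(-3 + G^{2} + G^{2}\right) G^{2} = 5 - \left(-3 + 2 G^{2}\right) G^{2} = 5 - G^{2} \left(-3 + 2 G^{2}\right)$)
$s = -19$ ($s = \left(5 + 0^{2} \left(3 - 2 \cdot 0^{2}\right)\right) - 24 = \left(5 + 0 \left(3 - 0\right)\right) - 24 = \left(5 + 0 \left(3 + 0\right)\right) - 24 = \left(5 + 0 \cdot 3\right) - 24 = \left(5 + 0\right) - 24 = 5 - 24 = -19$)
$\left(5 + s\right)^{2} = \left(5 - 19\right)^{2} = \left(-14\right)^{2} = 196$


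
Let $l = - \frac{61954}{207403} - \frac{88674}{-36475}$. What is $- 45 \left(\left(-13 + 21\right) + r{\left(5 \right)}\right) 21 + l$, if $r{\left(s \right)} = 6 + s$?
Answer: $- \frac{135813882069403}{7565024425} \approx -17953.0$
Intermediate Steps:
$l = \frac{16131481472}{7565024425}$ ($l = \left(-61954\right) \frac{1}{207403} - - \frac{88674}{36475} = - \frac{61954}{207403} + \frac{88674}{36475} = \frac{16131481472}{7565024425} \approx 2.1324$)
$- 45 \left(\left(-13 + 21\right) + r{\left(5 \right)}\right) 21 + l = - 45 \left(\left(-13 + 21\right) + \left(6 + 5\right)\right) 21 + \frac{16131481472}{7565024425} = - 45 \left(8 + 11\right) 21 + \frac{16131481472}{7565024425} = \left(-45\right) 19 \cdot 21 + \frac{16131481472}{7565024425} = \left(-855\right) 21 + \frac{16131481472}{7565024425} = -17955 + \frac{16131481472}{7565024425} = - \frac{135813882069403}{7565024425}$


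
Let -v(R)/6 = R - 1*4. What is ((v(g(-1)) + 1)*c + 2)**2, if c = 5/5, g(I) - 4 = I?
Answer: 81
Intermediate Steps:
g(I) = 4 + I
v(R) = 24 - 6*R (v(R) = -6*(R - 1*4) = -6*(R - 4) = -6*(-4 + R) = 24 - 6*R)
c = 1 (c = 5*(1/5) = 1)
((v(g(-1)) + 1)*c + 2)**2 = (((24 - 6*(4 - 1)) + 1)*1 + 2)**2 = (((24 - 6*3) + 1)*1 + 2)**2 = (((24 - 18) + 1)*1 + 2)**2 = ((6 + 1)*1 + 2)**2 = (7*1 + 2)**2 = (7 + 2)**2 = 9**2 = 81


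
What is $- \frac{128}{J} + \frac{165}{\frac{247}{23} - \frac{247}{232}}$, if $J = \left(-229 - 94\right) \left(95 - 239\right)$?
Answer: $\frac{12244144}{718029} \approx 17.052$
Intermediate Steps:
$J = 46512$ ($J = \left(-323\right) \left(-144\right) = 46512$)
$- \frac{128}{J} + \frac{165}{\frac{247}{23} - \frac{247}{232}} = - \frac{128}{46512} + \frac{165}{\frac{247}{23} - \frac{247}{232}} = \left(-128\right) \frac{1}{46512} + \frac{165}{247 \cdot \frac{1}{23} - \frac{247}{232}} = - \frac{8}{2907} + \frac{165}{\frac{247}{23} - \frac{247}{232}} = - \frac{8}{2907} + \frac{165}{\frac{51623}{5336}} = - \frac{8}{2907} + 165 \cdot \frac{5336}{51623} = - \frac{8}{2907} + \frac{80040}{4693} = \frac{12244144}{718029}$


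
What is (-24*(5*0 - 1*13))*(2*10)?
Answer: 6240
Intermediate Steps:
(-24*(5*0 - 1*13))*(2*10) = -24*(0 - 13)*20 = -24*(-13)*20 = 312*20 = 6240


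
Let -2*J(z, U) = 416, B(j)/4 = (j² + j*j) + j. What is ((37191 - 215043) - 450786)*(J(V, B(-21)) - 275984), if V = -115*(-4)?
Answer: 173624786496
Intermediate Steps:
V = 460
B(j) = 4*j + 8*j² (B(j) = 4*((j² + j*j) + j) = 4*((j² + j²) + j) = 4*(2*j² + j) = 4*(j + 2*j²) = 4*j + 8*j²)
J(z, U) = -208 (J(z, U) = -½*416 = -208)
((37191 - 215043) - 450786)*(J(V, B(-21)) - 275984) = ((37191 - 215043) - 450786)*(-208 - 275984) = (-177852 - 450786)*(-276192) = -628638*(-276192) = 173624786496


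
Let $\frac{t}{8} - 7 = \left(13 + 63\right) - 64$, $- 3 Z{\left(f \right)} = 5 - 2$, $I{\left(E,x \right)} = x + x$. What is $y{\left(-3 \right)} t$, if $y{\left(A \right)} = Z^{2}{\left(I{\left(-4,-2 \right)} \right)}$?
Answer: $152$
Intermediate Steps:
$I{\left(E,x \right)} = 2 x$
$Z{\left(f \right)} = -1$ ($Z{\left(f \right)} = - \frac{5 - 2}{3} = \left(- \frac{1}{3}\right) 3 = -1$)
$t = 152$ ($t = 56 + 8 \left(\left(13 + 63\right) - 64\right) = 56 + 8 \left(76 - 64\right) = 56 + 8 \cdot 12 = 56 + 96 = 152$)
$y{\left(A \right)} = 1$ ($y{\left(A \right)} = \left(-1\right)^{2} = 1$)
$y{\left(-3 \right)} t = 1 \cdot 152 = 152$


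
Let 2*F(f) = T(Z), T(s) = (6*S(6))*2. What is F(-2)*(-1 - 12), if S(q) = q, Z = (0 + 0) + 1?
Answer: -468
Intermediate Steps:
Z = 1 (Z = 0 + 1 = 1)
T(s) = 72 (T(s) = (6*6)*2 = 36*2 = 72)
F(f) = 36 (F(f) = (½)*72 = 36)
F(-2)*(-1 - 12) = 36*(-1 - 12) = 36*(-13) = -468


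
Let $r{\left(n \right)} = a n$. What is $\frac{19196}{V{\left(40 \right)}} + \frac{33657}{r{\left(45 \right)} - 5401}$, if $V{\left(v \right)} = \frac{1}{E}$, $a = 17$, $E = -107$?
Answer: $- \frac{9522247849}{4636} \approx -2.054 \cdot 10^{6}$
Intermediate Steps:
$r{\left(n \right)} = 17 n$
$V{\left(v \right)} = - \frac{1}{107}$ ($V{\left(v \right)} = \frac{1}{-107} = - \frac{1}{107}$)
$\frac{19196}{V{\left(40 \right)}} + \frac{33657}{r{\left(45 \right)} - 5401} = \frac{19196}{- \frac{1}{107}} + \frac{33657}{17 \cdot 45 - 5401} = 19196 \left(-107\right) + \frac{33657}{765 - 5401} = -2053972 + \frac{33657}{-4636} = -2053972 + 33657 \left(- \frac{1}{4636}\right) = -2053972 - \frac{33657}{4636} = - \frac{9522247849}{4636}$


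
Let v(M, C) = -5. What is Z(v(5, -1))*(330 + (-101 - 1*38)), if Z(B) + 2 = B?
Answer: -1337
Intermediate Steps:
Z(B) = -2 + B
Z(v(5, -1))*(330 + (-101 - 1*38)) = (-2 - 5)*(330 + (-101 - 1*38)) = -7*(330 + (-101 - 38)) = -7*(330 - 139) = -7*191 = -1337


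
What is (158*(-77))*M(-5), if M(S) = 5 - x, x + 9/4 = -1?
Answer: -200739/2 ≈ -1.0037e+5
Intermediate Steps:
x = -13/4 (x = -9/4 - 1 = -13/4 ≈ -3.2500)
M(S) = 33/4 (M(S) = 5 - 1*(-13/4) = 5 + 13/4 = 33/4)
(158*(-77))*M(-5) = (158*(-77))*(33/4) = -12166*33/4 = -200739/2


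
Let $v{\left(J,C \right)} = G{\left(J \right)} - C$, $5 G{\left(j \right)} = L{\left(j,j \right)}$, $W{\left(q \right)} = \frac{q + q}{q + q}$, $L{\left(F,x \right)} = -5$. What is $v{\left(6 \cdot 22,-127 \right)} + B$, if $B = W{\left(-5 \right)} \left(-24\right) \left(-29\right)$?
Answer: $822$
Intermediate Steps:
$W{\left(q \right)} = 1$ ($W{\left(q \right)} = \frac{2 q}{2 q} = 2 q \frac{1}{2 q} = 1$)
$G{\left(j \right)} = -1$ ($G{\left(j \right)} = \frac{1}{5} \left(-5\right) = -1$)
$v{\left(J,C \right)} = -1 - C$
$B = 696$ ($B = 1 \left(-24\right) \left(-29\right) = \left(-24\right) \left(-29\right) = 696$)
$v{\left(6 \cdot 22,-127 \right)} + B = \left(-1 - -127\right) + 696 = \left(-1 + 127\right) + 696 = 126 + 696 = 822$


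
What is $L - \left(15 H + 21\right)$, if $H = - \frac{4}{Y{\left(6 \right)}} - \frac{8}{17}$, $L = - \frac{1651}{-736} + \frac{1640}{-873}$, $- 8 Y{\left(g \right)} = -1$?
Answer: $\frac{5094732155}{10922976} \approx 466.42$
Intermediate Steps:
$Y{\left(g \right)} = \frac{1}{8}$ ($Y{\left(g \right)} = \left(- \frac{1}{8}\right) \left(-1\right) = \frac{1}{8}$)
$L = \frac{234283}{642528}$ ($L = \left(-1651\right) \left(- \frac{1}{736}\right) + 1640 \left(- \frac{1}{873}\right) = \frac{1651}{736} - \frac{1640}{873} = \frac{234283}{642528} \approx 0.36463$)
$H = - \frac{552}{17}$ ($H = - 4 \frac{1}{\frac{1}{8}} - \frac{8}{17} = \left(-4\right) 8 - \frac{8}{17} = -32 - \frac{8}{17} = - \frac{552}{17} \approx -32.471$)
$L - \left(15 H + 21\right) = \frac{234283}{642528} - \left(15 \left(- \frac{552}{17}\right) + 21\right) = \frac{234283}{642528} - \left(- \frac{8280}{17} + 21\right) = \frac{234283}{642528} - - \frac{7923}{17} = \frac{234283}{642528} + \frac{7923}{17} = \frac{5094732155}{10922976}$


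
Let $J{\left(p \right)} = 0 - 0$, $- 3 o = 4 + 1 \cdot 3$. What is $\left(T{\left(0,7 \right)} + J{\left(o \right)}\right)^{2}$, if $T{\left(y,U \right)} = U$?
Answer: $49$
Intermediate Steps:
$o = - \frac{7}{3}$ ($o = - \frac{4 + 1 \cdot 3}{3} = - \frac{4 + 3}{3} = \left(- \frac{1}{3}\right) 7 = - \frac{7}{3} \approx -2.3333$)
$J{\left(p \right)} = 0$ ($J{\left(p \right)} = 0 + 0 = 0$)
$\left(T{\left(0,7 \right)} + J{\left(o \right)}\right)^{2} = \left(7 + 0\right)^{2} = 7^{2} = 49$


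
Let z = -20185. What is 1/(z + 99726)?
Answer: 1/79541 ≈ 1.2572e-5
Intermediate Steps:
1/(z + 99726) = 1/(-20185 + 99726) = 1/79541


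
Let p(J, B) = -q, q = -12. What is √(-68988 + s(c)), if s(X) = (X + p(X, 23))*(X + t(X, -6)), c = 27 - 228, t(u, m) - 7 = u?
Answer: √5667 ≈ 75.279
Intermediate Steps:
t(u, m) = 7 + u
p(J, B) = 12 (p(J, B) = -1*(-12) = 12)
c = -201
s(X) = (7 + 2*X)*(12 + X) (s(X) = (X + 12)*(X + (7 + X)) = (12 + X)*(7 + 2*X) = (7 + 2*X)*(12 + X))
√(-68988 + s(c)) = √(-68988 + (84 + 2*(-201)² + 31*(-201))) = √(-68988 + (84 + 2*40401 - 6231)) = √(-68988 + (84 + 80802 - 6231)) = √(-68988 + 74655) = √5667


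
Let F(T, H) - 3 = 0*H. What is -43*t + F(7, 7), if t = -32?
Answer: 1379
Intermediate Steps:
F(T, H) = 3 (F(T, H) = 3 + 0*H = 3 + 0 = 3)
-43*t + F(7, 7) = -43*(-32) + 3 = 1376 + 3 = 1379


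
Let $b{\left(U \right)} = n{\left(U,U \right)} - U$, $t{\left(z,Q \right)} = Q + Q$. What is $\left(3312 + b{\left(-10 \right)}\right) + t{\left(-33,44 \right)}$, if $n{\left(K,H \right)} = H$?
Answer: $3400$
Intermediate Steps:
$t{\left(z,Q \right)} = 2 Q$
$b{\left(U \right)} = 0$ ($b{\left(U \right)} = U - U = 0$)
$\left(3312 + b{\left(-10 \right)}\right) + t{\left(-33,44 \right)} = \left(3312 + 0\right) + 2 \cdot 44 = 3312 + 88 = 3400$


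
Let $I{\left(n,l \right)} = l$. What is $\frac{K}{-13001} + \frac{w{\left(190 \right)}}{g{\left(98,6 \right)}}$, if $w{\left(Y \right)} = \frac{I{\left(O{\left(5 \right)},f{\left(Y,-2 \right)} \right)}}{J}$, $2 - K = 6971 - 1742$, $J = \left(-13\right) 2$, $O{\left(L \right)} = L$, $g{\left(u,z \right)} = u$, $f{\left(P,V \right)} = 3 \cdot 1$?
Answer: $\frac{13279393}{33126548} \approx 0.40087$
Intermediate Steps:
$f{\left(P,V \right)} = 3$
$J = -26$
$K = -5227$ ($K = 2 - \left(6971 - 1742\right) = 2 - 5229 = -5227$)
$w{\left(Y \right)} = - \frac{3}{26}$ ($w{\left(Y \right)} = \frac{3}{-26} = 3 \left(- \frac{1}{26}\right) = - \frac{3}{26}$)
$\frac{K}{-13001} + \frac{w{\left(190 \right)}}{g{\left(98,6 \right)}} = - \frac{5227}{-13001} - \frac{3}{26 \cdot 98} = \left(-5227\right) \left(- \frac{1}{13001}\right) - \frac{3}{2548} = \frac{5227}{13001} - \frac{3}{2548} = \frac{13279393}{33126548}$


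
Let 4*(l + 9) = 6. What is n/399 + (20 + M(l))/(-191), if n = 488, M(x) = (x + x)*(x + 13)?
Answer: 236291/152418 ≈ 1.5503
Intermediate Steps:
l = -15/2 (l = -9 + (¼)*6 = -9 + 3/2 = -15/2 ≈ -7.5000)
M(x) = 2*x*(13 + x) (M(x) = (2*x)*(13 + x) = 2*x*(13 + x))
n/399 + (20 + M(l))/(-191) = 488/399 + (20 + 2*(-15/2)*(13 - 15/2))/(-191) = 488*(1/399) + (20 + 2*(-15/2)*(11/2))*(-1/191) = 488/399 + (20 - 165/2)*(-1/191) = 488/399 - 125/2*(-1/191) = 488/399 + 125/382 = 236291/152418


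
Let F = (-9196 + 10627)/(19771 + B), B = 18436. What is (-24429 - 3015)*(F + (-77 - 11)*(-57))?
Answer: -5259580658892/38207 ≈ -1.3766e+8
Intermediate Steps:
F = 1431/38207 (F = (-9196 + 10627)/(19771 + 18436) = 1431/38207 ≈ 0.037454)
(-24429 - 3015)*(F + (-77 - 11)*(-57)) = (-24429 - 3015)*(1431/38207 + (-77 - 11)*(-57)) = -27444*(1431/38207 - 88*(-57)) = -27444*(1431/38207 + 5016) = -27444*191647743/38207 = -5259580658892/38207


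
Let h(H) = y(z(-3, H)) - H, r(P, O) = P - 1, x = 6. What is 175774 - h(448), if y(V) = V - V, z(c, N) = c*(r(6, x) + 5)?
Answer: 176222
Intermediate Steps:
r(P, O) = -1 + P
z(c, N) = 10*c (z(c, N) = c*((-1 + 6) + 5) = c*(5 + 5) = c*10 = 10*c)
y(V) = 0
h(H) = -H (h(H) = 0 - H = -H)
175774 - h(448) = 175774 - (-1)*448 = 175774 - 1*(-448) = 175774 + 448 = 176222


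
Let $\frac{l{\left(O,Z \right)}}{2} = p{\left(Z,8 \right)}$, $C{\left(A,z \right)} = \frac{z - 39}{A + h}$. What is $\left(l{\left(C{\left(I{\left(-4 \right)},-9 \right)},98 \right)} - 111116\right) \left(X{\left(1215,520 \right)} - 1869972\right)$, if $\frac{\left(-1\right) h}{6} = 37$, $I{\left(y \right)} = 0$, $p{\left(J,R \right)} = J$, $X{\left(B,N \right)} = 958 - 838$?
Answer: $207403983840$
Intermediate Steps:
$X{\left(B,N \right)} = 120$
$h = -222$ ($h = \left(-6\right) 37 = -222$)
$C{\left(A,z \right)} = \frac{-39 + z}{-222 + A}$ ($C{\left(A,z \right)} = \frac{z - 39}{A - 222} = \frac{-39 + z}{-222 + A}$)
$l{\left(O,Z \right)} = 2 Z$
$\left(l{\left(C{\left(I{\left(-4 \right)},-9 \right)},98 \right)} - 111116\right) \left(X{\left(1215,520 \right)} - 1869972\right) = \left(2 \cdot 98 - 111116\right) \left(120 - 1869972\right) = \left(196 - 111116\right) \left(-1869852\right) = \left(-110920\right) \left(-1869852\right) = 207403983840$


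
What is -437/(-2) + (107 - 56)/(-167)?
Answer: 72877/334 ≈ 218.19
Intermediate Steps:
-437/(-2) + (107 - 56)/(-167) = -437*(-½) + 51*(-1/167) = 437/2 - 51/167 = 72877/334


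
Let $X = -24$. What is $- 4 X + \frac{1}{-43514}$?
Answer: $\frac{4177343}{43514} \approx 96.0$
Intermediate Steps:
$- 4 X + \frac{1}{-43514} = \left(-4\right) \left(-24\right) + \frac{1}{-43514} = 96 - \frac{1}{43514} = \frac{4177343}{43514}$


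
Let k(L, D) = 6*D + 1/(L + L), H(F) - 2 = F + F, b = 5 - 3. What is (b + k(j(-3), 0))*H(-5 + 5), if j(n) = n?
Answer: 11/3 ≈ 3.6667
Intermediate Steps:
b = 2
H(F) = 2 + 2*F (H(F) = 2 + (F + F) = 2 + 2*F)
k(L, D) = 1/(2*L) + 6*D (k(L, D) = 6*D + 1/(2*L) = 1/(2*L) + 6*D)
(b + k(j(-3), 0))*H(-5 + 5) = (2 + ((1/2)/(-3) + 6*0))*(2 + 2*(-5 + 5)) = (2 + ((1/2)*(-1/3) + 0))*(2 + 2*0) = (2 + (-1/6 + 0))*(2 + 0) = (2 - 1/6)*2 = (11/6)*2 = 11/3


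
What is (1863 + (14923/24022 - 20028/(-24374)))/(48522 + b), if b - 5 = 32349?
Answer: 545827063291/23676943475864 ≈ 0.023053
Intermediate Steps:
b = 32354 (b = 5 + 32349 = 32354)
(1863 + (14923/24022 - 20028/(-24374)))/(48522 + b) = (1863 + (14923/24022 - 20028/(-24374)))/(48522 + 32354) = (1863 + (14923*(1/24022) - 20028*(-1/24374)))/80876 = (1863 + (14923/24022 + 10014/12187))*(1/80876) = (1863 + 422422909/292756114)*(1/80876) = (545827063291/292756114)*(1/80876) = 545827063291/23676943475864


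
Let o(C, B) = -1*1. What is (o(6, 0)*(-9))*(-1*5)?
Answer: -45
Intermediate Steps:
o(C, B) = -1
(o(6, 0)*(-9))*(-1*5) = (-1*(-9))*(-1*5) = 9*(-5) = -45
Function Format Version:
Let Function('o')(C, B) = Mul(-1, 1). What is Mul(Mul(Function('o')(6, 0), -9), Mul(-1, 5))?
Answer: -45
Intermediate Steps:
Function('o')(C, B) = -1
Mul(Mul(Function('o')(6, 0), -9), Mul(-1, 5)) = Mul(Mul(-1, -9), Mul(-1, 5)) = Mul(9, -5) = -45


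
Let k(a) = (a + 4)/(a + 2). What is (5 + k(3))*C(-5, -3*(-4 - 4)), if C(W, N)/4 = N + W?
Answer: 2432/5 ≈ 486.40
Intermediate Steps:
C(W, N) = 4*N + 4*W (C(W, N) = 4*(N + W) = 4*N + 4*W)
k(a) = (4 + a)/(2 + a)
(5 + k(3))*C(-5, -3*(-4 - 4)) = (5 + (4 + 3)/(2 + 3))*(4*(-3*(-4 - 4)) + 4*(-5)) = (5 + 7/5)*(4*(-3*(-8)) - 20) = (5 + (⅕)*7)*(4*24 - 20) = (5 + 7/5)*(96 - 20) = (32/5)*76 = 2432/5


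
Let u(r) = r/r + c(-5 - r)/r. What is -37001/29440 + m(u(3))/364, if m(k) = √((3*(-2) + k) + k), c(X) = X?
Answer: -37001/29440 + I*√21/546 ≈ -1.2568 + 0.008393*I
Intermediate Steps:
u(r) = 1 + (-5 - r)/r (u(r) = r/r + (-5 - r)/r = 1 + (-5 - r)/r)
m(k) = √(-6 + 2*k) (m(k) = √((-6 + k) + k) = √(-6 + 2*k))
-37001/29440 + m(u(3))/364 = -37001/29440 + √(-6 + 2*(-5/3))/364 = -37001*1/29440 + √(-6 + 2*(-5*⅓))*(1/364) = -37001/29440 + √(-6 + 2*(-5/3))*(1/364) = -37001/29440 + √(-6 - 10/3)*(1/364) = -37001/29440 + √(-28/3)*(1/364) = -37001/29440 + (2*I*√21/3)*(1/364) = -37001/29440 + I*√21/546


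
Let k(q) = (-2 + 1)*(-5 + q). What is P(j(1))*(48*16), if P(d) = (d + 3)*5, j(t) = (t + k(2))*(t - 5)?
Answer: -49920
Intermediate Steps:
k(q) = 5 - q (k(q) = -(-5 + q) = 5 - q)
j(t) = (-5 + t)*(3 + t) (j(t) = (t + (5 - 1*2))*(t - 5) = (t + (5 - 2))*(-5 + t) = (t + 3)*(-5 + t) = (3 + t)*(-5 + t) = (-5 + t)*(3 + t))
P(d) = 15 + 5*d (P(d) = (3 + d)*5 = 15 + 5*d)
P(j(1))*(48*16) = (15 + 5*(-15 + 1² - 2*1))*(48*16) = (15 + 5*(-15 + 1 - 2))*768 = (15 + 5*(-16))*768 = (15 - 80)*768 = -65*768 = -49920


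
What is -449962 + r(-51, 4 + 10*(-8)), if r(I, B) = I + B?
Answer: -450089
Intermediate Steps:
r(I, B) = B + I
-449962 + r(-51, 4 + 10*(-8)) = -449962 + ((4 + 10*(-8)) - 51) = -449962 + ((4 - 80) - 51) = -449962 + (-76 - 51) = -449962 - 127 = -450089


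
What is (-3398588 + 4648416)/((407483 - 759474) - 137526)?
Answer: -1249828/489517 ≈ -2.5532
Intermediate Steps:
(-3398588 + 4648416)/((407483 - 759474) - 137526) = 1249828/(-351991 - 137526) = 1249828/(-489517) = 1249828*(-1/489517) = -1249828/489517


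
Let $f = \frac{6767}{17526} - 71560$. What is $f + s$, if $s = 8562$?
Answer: $- \frac{1104096181}{17526} \approx -62998.0$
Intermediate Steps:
$f = - \frac{1254153793}{17526}$ ($f = 6767 \cdot \frac{1}{17526} - 71560 = \frac{6767}{17526} - 71560 = - \frac{1254153793}{17526} \approx -71560.0$)
$f + s = - \frac{1254153793}{17526} + 8562 = - \frac{1104096181}{17526}$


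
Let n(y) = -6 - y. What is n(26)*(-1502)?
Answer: 48064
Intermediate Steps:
n(26)*(-1502) = (-6 - 1*26)*(-1502) = (-6 - 26)*(-1502) = -32*(-1502) = 48064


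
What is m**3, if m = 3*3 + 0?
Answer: 729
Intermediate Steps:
m = 9 (m = 9 + 0 = 9)
m**3 = 9**3 = 729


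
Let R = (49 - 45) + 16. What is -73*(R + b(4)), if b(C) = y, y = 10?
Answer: -2190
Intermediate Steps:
b(C) = 10
R = 20 (R = 4 + 16 = 20)
-73*(R + b(4)) = -73*(20 + 10) = -73*30 = -2190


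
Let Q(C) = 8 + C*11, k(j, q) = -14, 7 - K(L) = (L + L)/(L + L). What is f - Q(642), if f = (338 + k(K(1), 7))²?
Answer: 97906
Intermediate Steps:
K(L) = 6 (K(L) = 7 - (L + L)/(L + L) = 7 - 2*L/(2*L) = 7 - 2*L*1/(2*L) = 7 - 1*1 = 7 - 1 = 6)
f = 104976 (f = (338 - 14)² = 324² = 104976)
Q(C) = 8 + 11*C
f - Q(642) = 104976 - (8 + 11*642) = 104976 - (8 + 7062) = 104976 - 1*7070 = 104976 - 7070 = 97906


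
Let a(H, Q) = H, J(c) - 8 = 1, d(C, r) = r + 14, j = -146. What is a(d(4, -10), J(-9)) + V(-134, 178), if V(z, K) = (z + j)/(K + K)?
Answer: 286/89 ≈ 3.2135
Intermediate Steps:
d(C, r) = 14 + r
V(z, K) = (-146 + z)/(2*K) (V(z, K) = (z - 146)/(K + K) = (-146 + z)/((2*K)) = (-146 + z)*(1/(2*K)) = (-146 + z)/(2*K))
J(c) = 9 (J(c) = 8 + 1 = 9)
a(d(4, -10), J(-9)) + V(-134, 178) = (14 - 10) + (1/2)*(-146 - 134)/178 = 4 + (1/2)*(1/178)*(-280) = 4 - 70/89 = 286/89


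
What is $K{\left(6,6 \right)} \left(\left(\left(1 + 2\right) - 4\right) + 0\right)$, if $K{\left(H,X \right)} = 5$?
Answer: $-5$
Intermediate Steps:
$K{\left(6,6 \right)} \left(\left(\left(1 + 2\right) - 4\right) + 0\right) = 5 \left(\left(\left(1 + 2\right) - 4\right) + 0\right) = 5 \left(\left(3 - 4\right) + 0\right) = 5 \left(-1 + 0\right) = 5 \left(-1\right) = -5$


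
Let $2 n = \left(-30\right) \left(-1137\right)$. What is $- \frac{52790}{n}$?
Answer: $- \frac{10558}{3411} \approx -3.0953$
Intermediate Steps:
$n = 17055$ ($n = \frac{\left(-30\right) \left(-1137\right)}{2} = \frac{1}{2} \cdot 34110 = 17055$)
$- \frac{52790}{n} = - \frac{52790}{17055} = \left(-52790\right) \frac{1}{17055} = - \frac{10558}{3411}$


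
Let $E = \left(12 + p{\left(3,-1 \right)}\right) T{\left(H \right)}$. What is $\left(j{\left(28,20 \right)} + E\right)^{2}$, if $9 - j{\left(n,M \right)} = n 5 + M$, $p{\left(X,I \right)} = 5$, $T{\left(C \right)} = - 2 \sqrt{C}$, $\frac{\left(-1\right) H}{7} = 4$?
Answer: $-9567 + 20536 i \sqrt{7} \approx -9567.0 + 54333.0 i$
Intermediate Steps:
$H = -28$ ($H = \left(-7\right) 4 = -28$)
$E = - 68 i \sqrt{7}$ ($E = \left(12 + 5\right) \left(- 2 \sqrt{-28}\right) = 17 \left(- 2 \cdot 2 i \sqrt{7}\right) = 17 \left(- 4 i \sqrt{7}\right) = - 68 i \sqrt{7} \approx - 179.91 i$)
$j{\left(n,M \right)} = 9 - M - 5 n$ ($j{\left(n,M \right)} = 9 - \left(n 5 + M\right) = 9 - \left(5 n + M\right) = 9 - \left(M + 5 n\right) = 9 - M - 5 n$)
$\left(j{\left(28,20 \right)} + E\right)^{2} = \left(\left(9 - 20 - 140\right) - 68 i \sqrt{7}\right)^{2} = \left(-151 - 68 i \sqrt{7}\right)^{2}$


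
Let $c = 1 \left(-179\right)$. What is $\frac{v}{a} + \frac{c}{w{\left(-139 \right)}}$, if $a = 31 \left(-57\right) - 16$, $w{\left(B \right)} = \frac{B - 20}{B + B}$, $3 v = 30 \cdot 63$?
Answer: $- \frac{88825816}{283497} \approx -313.32$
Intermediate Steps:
$v = 630$ ($v = \frac{30 \cdot 63}{3} = \frac{1}{3} \cdot 1890 = 630$)
$c = -179$
$w{\left(B \right)} = \frac{-20 + B}{2 B}$
$a = -1783$ ($a = -1767 - 16 = -1783$)
$\frac{v}{a} + \frac{c}{w{\left(-139 \right)}} = \frac{630}{-1783} - \frac{179}{\frac{1}{2} \frac{1}{-139} \left(-20 - 139\right)} = 630 \left(- \frac{1}{1783}\right) - \frac{179}{\frac{1}{2} \left(- \frac{1}{139}\right) \left(-159\right)} = - \frac{630}{1783} - \frac{179}{\frac{159}{278}} = - \frac{630}{1783} - \frac{49762}{159} = - \frac{88825816}{283497}$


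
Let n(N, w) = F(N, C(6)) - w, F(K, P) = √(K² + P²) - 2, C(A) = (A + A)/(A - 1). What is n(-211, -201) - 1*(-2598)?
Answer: 2797 + √1113169/5 ≈ 3008.0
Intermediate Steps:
C(A) = 2*A/(-1 + A) (C(A) = (2*A)/(-1 + A) = 2*A/(-1 + A))
F(K, P) = -2 + √(K² + P²)
n(N, w) = -2 + √(144/25 + N²) - w (n(N, w) = (-2 + √(N² + (2*6/(-1 + 6))²)) - w = (-2 + √(N² + (2*6/5)²)) - w = (-2 + √(N² + (2*6*(⅕))²)) - w = (-2 + √(N² + (12/5)²)) - w = (-2 + √(N² + 144/25)) - w = (-2 + √(144/25 + N²)) - w = -2 + √(144/25 + N²) - w)
n(-211, -201) - 1*(-2598) = (-2 - 1*(-201) + √(144 + 25*(-211)²)/5) - 1*(-2598) = (-2 + 201 + √(144 + 25*44521)/5) + 2598 = (-2 + 201 + √(144 + 1113025)/5) + 2598 = (-2 + 201 + √1113169/5) + 2598 = (199 + √1113169/5) + 2598 = 2797 + √1113169/5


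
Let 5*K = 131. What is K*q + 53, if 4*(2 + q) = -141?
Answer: -18459/20 ≈ -922.95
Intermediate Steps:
K = 131/5 (K = (⅕)*131 = 131/5 ≈ 26.200)
q = -149/4 (q = -2 + (¼)*(-141) = -2 - 141/4 = -149/4 ≈ -37.250)
K*q + 53 = (131/5)*(-149/4) + 53 = -19519/20 + 53 = -18459/20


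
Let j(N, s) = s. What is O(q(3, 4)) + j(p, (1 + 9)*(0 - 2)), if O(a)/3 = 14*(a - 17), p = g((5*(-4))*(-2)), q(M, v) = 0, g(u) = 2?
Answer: -734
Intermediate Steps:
p = 2
O(a) = -714 + 42*a (O(a) = 3*(14*(a - 17)) = 3*(14*(-17 + a)) = 3*(-238 + 14*a) = -714 + 42*a)
O(q(3, 4)) + j(p, (1 + 9)*(0 - 2)) = (-714 + 42*0) + (1 + 9)*(0 - 2) = (-714 + 0) + 10*(-2) = -714 - 20 = -734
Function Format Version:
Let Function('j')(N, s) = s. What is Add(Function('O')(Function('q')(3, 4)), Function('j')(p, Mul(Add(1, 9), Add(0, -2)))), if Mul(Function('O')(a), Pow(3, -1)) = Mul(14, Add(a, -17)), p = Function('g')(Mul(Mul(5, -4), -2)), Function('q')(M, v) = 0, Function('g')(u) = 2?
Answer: -734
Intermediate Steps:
p = 2
Function('O')(a) = Add(-714, Mul(42, a)) (Function('O')(a) = Mul(3, Mul(14, Add(a, -17))) = Mul(3, Mul(14, Add(-17, a))) = Mul(3, Add(-238, Mul(14, a))) = Add(-714, Mul(42, a)))
Add(Function('O')(Function('q')(3, 4)), Function('j')(p, Mul(Add(1, 9), Add(0, -2)))) = Add(Add(-714, Mul(42, 0)), Mul(Add(1, 9), Add(0, -2))) = Add(Add(-714, 0), Mul(10, -2)) = Add(-714, -20) = -734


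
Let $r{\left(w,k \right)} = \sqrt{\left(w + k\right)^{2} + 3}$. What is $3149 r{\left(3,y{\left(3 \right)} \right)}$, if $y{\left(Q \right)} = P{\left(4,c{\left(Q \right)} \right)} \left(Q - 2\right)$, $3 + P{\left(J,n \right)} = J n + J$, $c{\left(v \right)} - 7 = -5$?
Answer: $22043 \sqrt{3} \approx 38180.0$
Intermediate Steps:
$c{\left(v \right)} = 2$ ($c{\left(v \right)} = 7 - 5 = 2$)
$P{\left(J,n \right)} = -3 + J + J n$ ($P{\left(J,n \right)} = -3 + \left(J n + J\right) = -3 + \left(J + J n\right) = -3 + J + J n$)
$y{\left(Q \right)} = -18 + 9 Q$ ($y{\left(Q \right)} = \left(-3 + 4 + 4 \cdot 2\right) \left(Q - 2\right) = \left(-3 + 4 + 8\right) \left(-2 + Q\right) = 9 \left(-2 + Q\right) = -18 + 9 Q$)
$r{\left(w,k \right)} = \sqrt{3 + \left(k + w\right)^{2}}$ ($r{\left(w,k \right)} = \sqrt{\left(k + w\right)^{2} + 3} = \sqrt{3 + \left(k + w\right)^{2}}$)
$3149 r{\left(3,y{\left(3 \right)} \right)} = 3149 \sqrt{3 + \left(\left(-18 + 9 \cdot 3\right) + 3\right)^{2}} = 3149 \sqrt{3 + \left(\left(-18 + 27\right) + 3\right)^{2}} = 3149 \sqrt{3 + \left(9 + 3\right)^{2}} = 3149 \sqrt{3 + 12^{2}} = 3149 \sqrt{3 + 144} = 3149 \sqrt{147} = 3149 \cdot 7 \sqrt{3} = 22043 \sqrt{3}$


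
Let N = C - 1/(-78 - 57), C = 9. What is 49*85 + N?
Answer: 563491/135 ≈ 4174.0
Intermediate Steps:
N = 1216/135 (N = 9 - 1/(-78 - 57) = 9 - 1/(-135) = 9 - 1*(-1/135) = 9 + 1/135 = 1216/135 ≈ 9.0074)
49*85 + N = 49*85 + 1216/135 = 4165 + 1216/135 = 563491/135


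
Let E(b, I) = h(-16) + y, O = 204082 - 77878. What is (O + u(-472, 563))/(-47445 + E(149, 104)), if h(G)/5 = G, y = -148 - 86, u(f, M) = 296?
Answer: -126500/47759 ≈ -2.6487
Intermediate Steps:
y = -234
h(G) = 5*G
O = 126204
E(b, I) = -314 (E(b, I) = 5*(-16) - 234 = -80 - 234 = -314)
(O + u(-472, 563))/(-47445 + E(149, 104)) = (126204 + 296)/(-47445 - 314) = 126500/(-47759) = 126500*(-1/47759) = -126500/47759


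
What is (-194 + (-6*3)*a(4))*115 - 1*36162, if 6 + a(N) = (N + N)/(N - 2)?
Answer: -54332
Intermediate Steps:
a(N) = -6 + 2*N/(-2 + N) (a(N) = -6 + (N + N)/(N - 2) = -6 + (2*N)/(-2 + N) = -6 + 2*N/(-2 + N))
(-194 + (-6*3)*a(4))*115 - 1*36162 = (-194 + (-6*3)*(4*(3 - 1*4)/(-2 + 4)))*115 - 1*36162 = (-194 - 72*(3 - 4)/2)*115 - 36162 = (-194 - 72*(-1)/2)*115 - 36162 = (-194 - 18*(-2))*115 - 36162 = (-194 + 36)*115 - 36162 = -158*115 - 36162 = -18170 - 36162 = -54332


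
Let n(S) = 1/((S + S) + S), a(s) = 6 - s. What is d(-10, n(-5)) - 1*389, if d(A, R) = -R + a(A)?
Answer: -5594/15 ≈ -372.93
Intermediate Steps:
n(S) = 1/(3*S) (n(S) = 1/(2*S + S) = 1/(3*S))
d(A, R) = 6 - A - R (d(A, R) = -R + (6 - A) = 6 - A - R)
d(-10, n(-5)) - 1*389 = (6 - 1*(-10) - 1/(3*(-5))) - 1*389 = (6 + 10 - (-1)/(3*5)) - 389 = (6 + 10 - 1*(-1/15)) - 389 = (6 + 10 + 1/15) - 389 = 241/15 - 389 = -5594/15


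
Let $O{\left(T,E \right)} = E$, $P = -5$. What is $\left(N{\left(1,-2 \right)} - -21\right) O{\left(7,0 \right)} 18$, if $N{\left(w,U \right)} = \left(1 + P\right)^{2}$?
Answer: $0$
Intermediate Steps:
$N{\left(w,U \right)} = 16$ ($N{\left(w,U \right)} = \left(1 - 5\right)^{2} = \left(-4\right)^{2} = 16$)
$\left(N{\left(1,-2 \right)} - -21\right) O{\left(7,0 \right)} 18 = \left(16 - -21\right) 0 \cdot 18 = \left(16 + 21\right) 0 \cdot 18 = 37 \cdot 0 \cdot 18 = 0 \cdot 18 = 0$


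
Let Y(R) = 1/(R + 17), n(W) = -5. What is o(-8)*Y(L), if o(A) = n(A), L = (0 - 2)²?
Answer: -5/21 ≈ -0.23810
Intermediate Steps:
L = 4 (L = (-2)² = 4)
Y(R) = 1/(17 + R)
o(A) = -5
o(-8)*Y(L) = -5/(17 + 4) = -5/21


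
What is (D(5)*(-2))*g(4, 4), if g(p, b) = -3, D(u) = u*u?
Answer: 150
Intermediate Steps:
D(u) = u²
(D(5)*(-2))*g(4, 4) = (5²*(-2))*(-3) = (25*(-2))*(-3) = -50*(-3) = 150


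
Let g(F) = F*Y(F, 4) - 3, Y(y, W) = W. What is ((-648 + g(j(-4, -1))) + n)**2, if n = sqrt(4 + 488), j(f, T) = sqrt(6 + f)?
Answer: (-651 + 2*sqrt(123) + 4*sqrt(2))**2 ≈ 3.8833e+5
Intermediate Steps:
g(F) = -3 + 4*F (g(F) = F*4 - 3 = 4*F - 3 = -3 + 4*F)
n = 2*sqrt(123) (n = sqrt(492) = 2*sqrt(123) ≈ 22.181)
((-648 + g(j(-4, -1))) + n)**2 = ((-648 + (-3 + 4*sqrt(6 - 4))) + 2*sqrt(123))**2 = ((-648 + (-3 + 4*sqrt(2))) + 2*sqrt(123))**2 = ((-651 + 4*sqrt(2)) + 2*sqrt(123))**2 = (-651 + 2*sqrt(123) + 4*sqrt(2))**2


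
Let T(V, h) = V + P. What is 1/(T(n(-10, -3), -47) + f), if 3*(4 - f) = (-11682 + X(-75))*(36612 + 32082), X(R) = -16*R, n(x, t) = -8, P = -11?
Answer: 1/240016821 ≈ 4.1664e-9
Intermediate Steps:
f = 240016840 (f = 4 - (-11682 - 16*(-75))*(36612 + 32082)/3 = 4 - (-11682 + 1200)*68694/3 = 4 - (-3494)*68694 = 4 - 1/3*(-720050508) = 4 + 240016836 = 240016840)
T(V, h) = -11 + V (T(V, h) = V - 11 = -11 + V)
1/(T(n(-10, -3), -47) + f) = 1/((-11 - 8) + 240016840) = 1/(-19 + 240016840) = 1/240016821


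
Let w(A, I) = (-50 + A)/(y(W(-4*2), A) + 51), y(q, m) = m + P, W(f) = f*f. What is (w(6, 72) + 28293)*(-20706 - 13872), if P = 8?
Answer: -63588976578/65 ≈ -9.7829e+8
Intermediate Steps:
W(f) = f²
y(q, m) = 8 + m (y(q, m) = m + 8 = 8 + m)
w(A, I) = (-50 + A)/(59 + A) (w(A, I) = (-50 + A)/((8 + A) + 51) = (-50 + A)/(59 + A))
(w(6, 72) + 28293)*(-20706 - 13872) = ((-50 + 6)/(59 + 6) + 28293)*(-20706 - 13872) = (-44/65 + 28293)*(-34578) = (1839001/65)*(-34578) = -63588976578/65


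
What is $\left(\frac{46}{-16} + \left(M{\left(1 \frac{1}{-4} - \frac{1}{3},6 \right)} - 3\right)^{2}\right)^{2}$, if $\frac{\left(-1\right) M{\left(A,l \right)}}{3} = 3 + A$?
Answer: $\frac{2673225}{256} \approx 10442.0$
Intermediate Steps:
$M{\left(A,l \right)} = -9 - 3 A$ ($M{\left(A,l \right)} = - 3 \left(3 + A\right) = -9 - 3 A$)
$\left(\frac{46}{-16} + \left(M{\left(1 \frac{1}{-4} - \frac{1}{3},6 \right)} - 3\right)^{2}\right)^{2} = \left(\frac{46}{-16} + \left(\left(-9 - 3 \left(1 \frac{1}{-4} - \frac{1}{3}\right)\right) - 3\right)^{2}\right)^{2} = \left(46 \left(- \frac{1}{16}\right) + \left(\left(-9 - 3 \left(1 \left(- \frac{1}{4}\right) - \frac{1}{3}\right)\right) - 3\right)^{2}\right)^{2} = \left(- \frac{23}{8} + \left(\left(-9 - 3 \left(- \frac{1}{4} - \frac{1}{3}\right)\right) - 3\right)^{2}\right)^{2} = \left(- \frac{23}{8} + \left(\left(-9 - - \frac{7}{4}\right) - 3\right)^{2}\right)^{2} = \left(- \frac{23}{8} + \left(\left(-9 + \frac{7}{4}\right) - 3\right)^{2}\right)^{2} = \left(- \frac{23}{8} + \left(- \frac{29}{4} - 3\right)^{2}\right)^{2} = \left(- \frac{23}{8} + \left(- \frac{41}{4}\right)^{2}\right)^{2} = \left(- \frac{23}{8} + \frac{1681}{16}\right)^{2} = \left(\frac{1635}{16}\right)^{2} = \frac{2673225}{256}$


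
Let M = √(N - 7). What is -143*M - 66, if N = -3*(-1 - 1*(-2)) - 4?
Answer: -66 - 143*I*√14 ≈ -66.0 - 535.06*I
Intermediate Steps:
N = -7 (N = -3*(-1 + 2) - 4 = -3*1 - 4 = -3 - 4 = -7)
M = I*√14 (M = √(-7 - 7) = √(-14) = I*√14 ≈ 3.7417*I)
-143*M - 66 = -143*I*√14 - 66 = -66 - 143*I*√14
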